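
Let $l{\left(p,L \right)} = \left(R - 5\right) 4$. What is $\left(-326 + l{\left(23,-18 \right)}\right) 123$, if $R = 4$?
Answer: $-40590$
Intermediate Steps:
$l{\left(p,L \right)} = -4$ ($l{\left(p,L \right)} = \left(4 - 5\right) 4 = \left(-1\right) 4 = -4$)
$\left(-326 + l{\left(23,-18 \right)}\right) 123 = \left(-326 - 4\right) 123 = \left(-330\right) 123 = -40590$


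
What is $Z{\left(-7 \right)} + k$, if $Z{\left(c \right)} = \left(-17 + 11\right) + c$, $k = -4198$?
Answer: $-4211$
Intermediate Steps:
$Z{\left(c \right)} = -6 + c$
$Z{\left(-7 \right)} + k = \left(-6 - 7\right) - 4198 = -13 - 4198 = -4211$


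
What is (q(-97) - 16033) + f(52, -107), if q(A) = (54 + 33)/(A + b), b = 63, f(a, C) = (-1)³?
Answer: -545243/34 ≈ -16037.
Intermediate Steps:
f(a, C) = -1
q(A) = 87/(63 + A) (q(A) = (54 + 33)/(A + 63) = 87/(63 + A))
(q(-97) - 16033) + f(52, -107) = (87/(63 - 97) - 16033) - 1 = (87/(-34) - 16033) - 1 = (87*(-1/34) - 16033) - 1 = (-87/34 - 16033) - 1 = -545209/34 - 1 = -545243/34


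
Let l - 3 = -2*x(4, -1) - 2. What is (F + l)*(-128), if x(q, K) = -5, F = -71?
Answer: 7680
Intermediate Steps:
l = 11 (l = 3 + (-2*(-5) - 2) = 3 + (10 - 2) = 3 + 8 = 11)
(F + l)*(-128) = (-71 + 11)*(-128) = -60*(-128) = 7680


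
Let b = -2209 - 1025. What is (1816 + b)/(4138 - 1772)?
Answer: -709/1183 ≈ -0.59932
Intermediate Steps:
b = -3234
(1816 + b)/(4138 - 1772) = (1816 - 3234)/(4138 - 1772) = -1418/2366 = -1418*1/2366 = -709/1183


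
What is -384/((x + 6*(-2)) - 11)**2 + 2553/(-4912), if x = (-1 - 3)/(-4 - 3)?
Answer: -155353089/121075888 ≈ -1.2831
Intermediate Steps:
x = 4/7 (x = -4/(-7) = -4*(-1/7) = 4/7 ≈ 0.57143)
-384/((x + 6*(-2)) - 11)**2 + 2553/(-4912) = -384/((4/7 + 6*(-2)) - 11)**2 + 2553/(-4912) = -384/((4/7 - 12) - 11)**2 + 2553*(-1/4912) = -384/(-80/7 - 11)**2 - 2553/4912 = -384/((-157/7)**2) - 2553/4912 = -384/24649/49 - 2553/4912 = -384*49/24649 - 2553/4912 = -18816/24649 - 2553/4912 = -155353089/121075888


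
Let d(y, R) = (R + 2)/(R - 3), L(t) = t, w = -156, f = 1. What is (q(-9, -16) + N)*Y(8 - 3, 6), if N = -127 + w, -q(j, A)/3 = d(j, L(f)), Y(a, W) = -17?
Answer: 9469/2 ≈ 4734.5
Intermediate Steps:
d(y, R) = (2 + R)/(-3 + R)
q(j, A) = 9/2 (q(j, A) = -3*(2 + 1)/(-3 + 1) = -3*3/(-2) = -(-3)*3/2 = -3*(-3/2) = 9/2)
N = -283 (N = -127 - 156 = -283)
(q(-9, -16) + N)*Y(8 - 3, 6) = (9/2 - 283)*(-17) = -557/2*(-17) = 9469/2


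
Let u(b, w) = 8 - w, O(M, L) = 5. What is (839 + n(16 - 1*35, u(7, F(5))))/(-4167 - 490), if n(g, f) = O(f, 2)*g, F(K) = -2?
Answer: -744/4657 ≈ -0.15976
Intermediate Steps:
n(g, f) = 5*g
(839 + n(16 - 1*35, u(7, F(5))))/(-4167 - 490) = (839 + 5*(16 - 1*35))/(-4167 - 490) = (839 + 5*(16 - 35))/(-4657) = (839 + 5*(-19))*(-1/4657) = (839 - 95)*(-1/4657) = 744*(-1/4657) = -744/4657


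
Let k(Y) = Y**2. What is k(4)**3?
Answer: 4096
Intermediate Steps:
k(4)**3 = (4**2)**3 = 16**3 = 4096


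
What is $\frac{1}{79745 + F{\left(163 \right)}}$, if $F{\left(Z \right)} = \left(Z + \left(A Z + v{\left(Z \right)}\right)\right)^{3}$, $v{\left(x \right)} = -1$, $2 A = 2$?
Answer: $\frac{1}{34407870} \approx 2.9063 \cdot 10^{-8}$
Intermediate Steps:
$A = 1$ ($A = \frac{1}{2} \cdot 2 = 1$)
$F{\left(Z \right)} = \left(-1 + 2 Z\right)^{3}$ ($F{\left(Z \right)} = \left(Z + \left(1 Z - 1\right)\right)^{3} = \left(Z + \left(Z - 1\right)\right)^{3} = \left(Z + \left(-1 + Z\right)\right)^{3} = \left(-1 + 2 Z\right)^{3}$)
$\frac{1}{79745 + F{\left(163 \right)}} = \frac{1}{79745 + \left(-1 + 2 \cdot 163\right)^{3}} = \frac{1}{79745 + \left(-1 + 326\right)^{3}} = \frac{1}{79745 + 325^{3}} = \frac{1}{79745 + 34328125} = \frac{1}{34407870}$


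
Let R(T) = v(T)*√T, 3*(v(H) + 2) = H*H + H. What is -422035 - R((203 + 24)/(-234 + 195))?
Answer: -422035 - 33550*I*√8853/177957 ≈ -4.2204e+5 - 17.739*I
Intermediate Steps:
v(H) = -2 + H/3 + H²/3 (v(H) = -2 + (H*H + H)/3 = -2 + (H² + H)/3 = -2 + (H + H²)/3 = -2 + (H/3 + H²/3) = -2 + H/3 + H²/3)
R(T) = √T*(-2 + T/3 + T²/3) (R(T) = (-2 + T/3 + T²/3)*√T = √T*(-2 + T/3 + T²/3))
-422035 - R((203 + 24)/(-234 + 195)) = -422035 - √((203 + 24)/(-234 + 195))*(-6 + (203 + 24)/(-234 + 195) + ((203 + 24)/(-234 + 195))²)/3 = -422035 - √(227/(-39))*(-6 + 227/(-39) + (227/(-39))²)/3 = -422035 - √(227*(-1/39))*(-6 + 227*(-1/39) + (227*(-1/39))²)/3 = -422035 - √(-227/39)*(-6 - 227/39 + (-227/39)²)/3 = -422035 - I*√8853/39*(-6 - 227/39 + 51529/1521)/3 = -422035 - I*√8853/39*33550/(3*1521) = -422035 - 33550*I*√8853/177957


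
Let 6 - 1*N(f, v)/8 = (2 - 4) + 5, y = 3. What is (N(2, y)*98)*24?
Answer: 56448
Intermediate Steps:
N(f, v) = 24 (N(f, v) = 48 - 8*((2 - 4) + 5) = 48 - 8*(-2 + 5) = 48 - 8*3 = 48 - 24 = 24)
(N(2, y)*98)*24 = (24*98)*24 = 2352*24 = 56448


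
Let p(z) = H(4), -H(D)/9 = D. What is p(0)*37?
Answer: -1332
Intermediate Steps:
H(D) = -9*D
p(z) = -36 (p(z) = -9*4 = -36)
p(0)*37 = -36*37 = -1332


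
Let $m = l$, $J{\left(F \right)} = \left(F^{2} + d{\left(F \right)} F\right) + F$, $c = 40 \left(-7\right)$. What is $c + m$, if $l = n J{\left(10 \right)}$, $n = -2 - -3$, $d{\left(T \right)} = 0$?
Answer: $-170$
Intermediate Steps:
$c = -280$
$n = 1$ ($n = -2 + 3 = 1$)
$J{\left(F \right)} = F + F^{2}$ ($J{\left(F \right)} = \left(F^{2} + 0 F\right) + F = \left(F^{2} + 0\right) + F = F^{2} + F = F + F^{2}$)
$l = 110$ ($l = 1 \cdot 10 \left(1 + 10\right) = 1 \cdot 10 \cdot 11 = 1 \cdot 110 = 110$)
$m = 110$
$c + m = -280 + 110 = -170$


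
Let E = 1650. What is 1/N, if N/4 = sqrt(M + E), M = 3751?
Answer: sqrt(5401)/21604 ≈ 0.0034018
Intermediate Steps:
N = 4*sqrt(5401) (N = 4*sqrt(3751 + 1650) = 4*sqrt(5401) ≈ 293.97)
1/N = 1/(4*sqrt(5401)) = sqrt(5401)/21604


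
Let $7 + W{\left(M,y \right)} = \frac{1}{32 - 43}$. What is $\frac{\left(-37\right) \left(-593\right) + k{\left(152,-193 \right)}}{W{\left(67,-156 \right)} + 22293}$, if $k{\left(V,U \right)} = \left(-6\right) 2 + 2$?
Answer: $\frac{241241}{245145} \approx 0.98407$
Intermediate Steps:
$W{\left(M,y \right)} = - \frac{78}{11}$ ($W{\left(M,y \right)} = -7 + \frac{1}{32 - 43} = -7 + \frac{1}{-11} = -7 - \frac{1}{11} = - \frac{78}{11}$)
$k{\left(V,U \right)} = -10$ ($k{\left(V,U \right)} = -12 + 2 = -10$)
$\frac{\left(-37\right) \left(-593\right) + k{\left(152,-193 \right)}}{W{\left(67,-156 \right)} + 22293} = \frac{\left(-37\right) \left(-593\right) - 10}{- \frac{78}{11} + 22293} = \frac{21941 - 10}{\frac{245145}{11}} = 21931 \cdot \frac{11}{245145} = \frac{241241}{245145}$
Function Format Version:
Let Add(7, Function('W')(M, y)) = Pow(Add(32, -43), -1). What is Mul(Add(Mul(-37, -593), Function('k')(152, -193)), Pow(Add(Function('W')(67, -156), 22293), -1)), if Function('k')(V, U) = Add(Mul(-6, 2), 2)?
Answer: Rational(241241, 245145) ≈ 0.98407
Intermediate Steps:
Function('W')(M, y) = Rational(-78, 11) (Function('W')(M, y) = Add(-7, Pow(Add(32, -43), -1)) = Add(-7, Pow(-11, -1)) = Add(-7, Rational(-1, 11)) = Rational(-78, 11))
Function('k')(V, U) = -10 (Function('k')(V, U) = Add(-12, 2) = -10)
Mul(Add(Mul(-37, -593), Function('k')(152, -193)), Pow(Add(Function('W')(67, -156), 22293), -1)) = Mul(Add(Mul(-37, -593), -10), Pow(Add(Rational(-78, 11), 22293), -1)) = Mul(Add(21941, -10), Pow(Rational(245145, 11), -1)) = Mul(21931, Rational(11, 245145)) = Rational(241241, 245145)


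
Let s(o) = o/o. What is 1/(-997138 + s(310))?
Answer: -1/997137 ≈ -1.0029e-6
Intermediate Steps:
s(o) = 1
1/(-997138 + s(310)) = 1/(-997138 + 1) = 1/(-997137) = -1/997137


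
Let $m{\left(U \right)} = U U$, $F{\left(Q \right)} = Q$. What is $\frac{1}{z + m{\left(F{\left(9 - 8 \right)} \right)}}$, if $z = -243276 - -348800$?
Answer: $\frac{1}{105525} \approx 9.4764 \cdot 10^{-6}$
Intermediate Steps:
$m{\left(U \right)} = U^{2}$
$z = 105524$ ($z = -243276 + 348800 = 105524$)
$\frac{1}{z + m{\left(F{\left(9 - 8 \right)} \right)}} = \frac{1}{105524 + \left(9 - 8\right)^{2}} = \frac{1}{105524 + 1^{2}} = \frac{1}{105524 + 1} = \frac{1}{105525}$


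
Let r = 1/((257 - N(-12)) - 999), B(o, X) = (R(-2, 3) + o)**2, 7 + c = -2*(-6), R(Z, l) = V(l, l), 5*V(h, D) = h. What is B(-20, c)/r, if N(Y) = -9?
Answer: -6896797/25 ≈ -2.7587e+5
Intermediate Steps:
V(h, D) = h/5
R(Z, l) = l/5
c = 5 (c = -7 - 2*(-6) = -7 + 12 = 5)
B(o, X) = (3/5 + o)**2 (B(o, X) = ((1/5)*3 + o)**2 = (3/5 + o)**2)
r = -1/733 (r = 1/((257 - 1*(-9)) - 999) = 1/((257 + 9) - 999) = 1/(266 - 999) = 1/(-733) = -1/733 ≈ -0.0013643)
B(-20, c)/r = ((3 + 5*(-20))**2/25)/(-1/733) = ((3 - 100)**2/25)*(-733) = ((1/25)*(-97)**2)*(-733) = ((1/25)*9409)*(-733) = (9409/25)*(-733) = -6896797/25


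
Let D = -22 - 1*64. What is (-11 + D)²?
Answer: 9409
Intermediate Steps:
D = -86 (D = -22 - 64 = -86)
(-11 + D)² = (-11 - 86)² = (-97)² = 9409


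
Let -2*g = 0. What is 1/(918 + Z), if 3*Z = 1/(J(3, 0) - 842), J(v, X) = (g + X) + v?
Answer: 2517/2310605 ≈ 0.0010893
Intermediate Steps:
g = 0 (g = -1/2*0 = 0)
J(v, X) = X + v (J(v, X) = (0 + X) + v = X + v)
Z = -1/2517 (Z = 1/(3*((0 + 3) - 842)) = 1/(3*(3 - 842)) = (1/3)/(-839) = (1/3)*(-1/839) = -1/2517 ≈ -0.00039730)
1/(918 + Z) = 1/(918 - 1/2517) = 1/(2310605/2517) = 2517/2310605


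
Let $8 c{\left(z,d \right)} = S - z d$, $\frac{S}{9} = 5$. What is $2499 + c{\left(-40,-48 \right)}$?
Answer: $\frac{18117}{8} \approx 2264.6$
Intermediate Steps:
$S = 45$ ($S = 9 \cdot 5 = 45$)
$c{\left(z,d \right)} = \frac{45}{8} - \frac{d z}{8}$ ($c{\left(z,d \right)} = \frac{45 - z d}{8} = \frac{45 - d z}{8} = \frac{45}{8} - \frac{d z}{8}$)
$2499 + c{\left(-40,-48 \right)} = 2499 + \left(\frac{45}{8} - \left(-6\right) \left(-40\right)\right) = 2499 + \left(\frac{45}{8} - 240\right) = 2499 - \frac{1875}{8} = \frac{18117}{8}$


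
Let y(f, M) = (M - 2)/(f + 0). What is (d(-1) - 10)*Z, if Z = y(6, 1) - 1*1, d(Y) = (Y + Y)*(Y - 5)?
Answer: -7/3 ≈ -2.3333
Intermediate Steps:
y(f, M) = (-2 + M)/f
d(Y) = 2*Y*(-5 + Y) (d(Y) = (2*Y)*(-5 + Y) = 2*Y*(-5 + Y))
Z = -7/6 (Z = (-2 + 1)/6 - 1*1 = (1/6)*(-1) - 1 = -1/6 - 1 = -7/6 ≈ -1.1667)
(d(-1) - 10)*Z = (2*(-1)*(-5 - 1) - 10)*(-7/6) = (2*(-1)*(-6) - 10)*(-7/6) = (12 - 10)*(-7/6) = 2*(-7/6) = -7/3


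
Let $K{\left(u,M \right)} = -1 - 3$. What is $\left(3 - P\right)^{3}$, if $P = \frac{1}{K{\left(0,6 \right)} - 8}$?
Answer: $\frac{50653}{1728} \approx 29.313$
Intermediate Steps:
$K{\left(u,M \right)} = -4$ ($K{\left(u,M \right)} = -1 - 3 = -4$)
$P = - \frac{1}{12}$ ($P = \frac{1}{-4 - 8} = \frac{1}{-12} = - \frac{1}{12} \approx -0.083333$)
$\left(3 - P\right)^{3} = \left(3 - - \frac{1}{12}\right)^{3} = \left(3 + \frac{1}{12}\right)^{3} = \left(\frac{37}{12}\right)^{3} = \frac{50653}{1728}$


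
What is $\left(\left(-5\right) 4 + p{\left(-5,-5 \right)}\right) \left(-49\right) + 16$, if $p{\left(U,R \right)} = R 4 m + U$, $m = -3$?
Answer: $-1699$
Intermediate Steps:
$p{\left(U,R \right)} = U - 12 R$ ($p{\left(U,R \right)} = R 4 \left(-3\right) + U = 4 R \left(-3\right) + U = - 12 R + U = U - 12 R$)
$\left(\left(-5\right) 4 + p{\left(-5,-5 \right)}\right) \left(-49\right) + 16 = \left(\left(-5\right) 4 - -55\right) \left(-49\right) + 16 = \left(-20 + \left(-5 + 60\right)\right) \left(-49\right) + 16 = \left(-20 + 55\right) \left(-49\right) + 16 = 35 \left(-49\right) + 16 = -1715 + 16 = -1699$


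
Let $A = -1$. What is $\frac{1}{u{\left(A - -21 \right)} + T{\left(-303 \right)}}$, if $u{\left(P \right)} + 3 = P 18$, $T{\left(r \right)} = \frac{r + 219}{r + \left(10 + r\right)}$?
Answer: $\frac{149}{53214} \approx 0.0028$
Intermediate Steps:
$T{\left(r \right)} = \frac{219 + r}{10 + 2 r}$
$u{\left(P \right)} = -3 + 18 P$ ($u{\left(P \right)} = -3 + P 18 = -3 + 18 P$)
$\frac{1}{u{\left(A - -21 \right)} + T{\left(-303 \right)}} = \frac{1}{\left(-3 + 18 \left(-1 - -21\right)\right) + \frac{219 - 303}{2 \left(5 - 303\right)}} = \frac{1}{\left(-3 + 18 \left(-1 + 21\right)\right) + \frac{1}{2} \frac{1}{-298} \left(-84\right)} = \frac{1}{\left(-3 + 18 \cdot 20\right) + \frac{1}{2} \left(- \frac{1}{298}\right) \left(-84\right)} = \frac{1}{\left(-3 + 360\right) + \frac{21}{149}} = \frac{1}{357 + \frac{21}{149}} = \frac{1}{\frac{53214}{149}} = \frac{149}{53214}$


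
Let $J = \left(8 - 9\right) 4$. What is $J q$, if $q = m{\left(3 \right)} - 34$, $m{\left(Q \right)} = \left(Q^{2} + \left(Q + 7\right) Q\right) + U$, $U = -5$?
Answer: $0$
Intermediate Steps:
$m{\left(Q \right)} = -5 + Q^{2} + Q \left(7 + Q\right)$ ($m{\left(Q \right)} = \left(Q^{2} + \left(Q + 7\right) Q\right) - 5 = \left(Q^{2} + \left(7 + Q\right) Q\right) - 5 = \left(Q^{2} + Q \left(7 + Q\right)\right) - 5 = -5 + Q^{2} + Q \left(7 + Q\right)$)
$q = 0$ ($q = \left(-5 + 2 \cdot 3^{2} + 7 \cdot 3\right) - 34 = \left(-5 + 2 \cdot 9 + 21\right) - 34 = \left(-5 + 18 + 21\right) - 34 = 34 - 34 = 0$)
$J = -4$ ($J = \left(-1\right) 4 = -4$)
$J q = \left(-4\right) 0 = 0$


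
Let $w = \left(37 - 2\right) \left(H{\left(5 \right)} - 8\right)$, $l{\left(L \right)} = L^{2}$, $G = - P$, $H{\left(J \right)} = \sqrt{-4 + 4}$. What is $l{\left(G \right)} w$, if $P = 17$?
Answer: $-80920$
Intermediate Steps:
$H{\left(J \right)} = 0$ ($H{\left(J \right)} = \sqrt{0} = 0$)
$G = -17$ ($G = \left(-1\right) 17 = -17$)
$w = -280$ ($w = \left(37 - 2\right) \left(0 - 8\right) = 35 \left(-8\right) = -280$)
$l{\left(G \right)} w = \left(-17\right)^{2} \left(-280\right) = 289 \left(-280\right) = -80920$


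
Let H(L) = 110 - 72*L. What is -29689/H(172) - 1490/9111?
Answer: 252208219/111828414 ≈ 2.2553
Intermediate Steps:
H(L) = 110 - 72*L
-29689/H(172) - 1490/9111 = -29689/(110 - 72*172) - 1490/9111 = -29689/(110 - 12384) - 1490*1/9111 = -29689/(-12274) - 1490/9111 = -29689*(-1/12274) - 1490/9111 = 29689/12274 - 1490/9111 = 252208219/111828414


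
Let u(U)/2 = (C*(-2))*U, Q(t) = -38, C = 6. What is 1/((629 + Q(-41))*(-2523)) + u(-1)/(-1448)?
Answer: -4473460/269887833 ≈ -0.016575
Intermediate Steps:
u(U) = -24*U (u(U) = 2*((6*(-2))*U) = 2*(-12*U) = -24*U)
1/((629 + Q(-41))*(-2523)) + u(-1)/(-1448) = 1/((629 - 38)*(-2523)) - 24*(-1)/(-1448) = -1/2523/591 + 24*(-1/1448) = (1/591)*(-1/2523) - 3/181 = -1/1491093 - 3/181 = -4473460/269887833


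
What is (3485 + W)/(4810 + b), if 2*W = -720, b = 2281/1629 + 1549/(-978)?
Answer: 1659543750/2554272239 ≈ 0.64971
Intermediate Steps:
b = -97501/531054 (b = 2281*(1/1629) + 1549*(-1/978) = 2281/1629 - 1549/978 = -97501/531054 ≈ -0.18360)
W = -360 (W = (½)*(-720) = -360)
(3485 + W)/(4810 + b) = (3485 - 360)/(4810 - 97501/531054) = 3125/(2554272239/531054) = 3125*(531054/2554272239) = 1659543750/2554272239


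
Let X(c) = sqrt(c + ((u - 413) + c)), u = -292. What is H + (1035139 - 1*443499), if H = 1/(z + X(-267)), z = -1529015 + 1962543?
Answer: 111196683839961248/187946528023 - I*sqrt(1239)/187946528023 ≈ 5.9164e+5 - 1.8728e-10*I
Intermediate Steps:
X(c) = sqrt(-705 + 2*c) (X(c) = sqrt(c + ((-292 - 413) + c)) = sqrt(c + (-705 + c)) = sqrt(-705 + 2*c))
z = 433528
H = 1/(433528 + I*sqrt(1239)) (H = 1/(433528 + sqrt(-705 + 2*(-267))) = 1/(433528 + sqrt(-705 - 534)) = 1/(433528 + sqrt(-1239)) = 1/(433528 + I*sqrt(1239)) ≈ 2.3067e-6 - 1.9e-10*I)
H + (1035139 - 1*443499) = (433528/187946528023 - I*sqrt(1239)/187946528023) + (1035139 - 1*443499) = (433528/187946528023 - I*sqrt(1239)/187946528023) + (1035139 - 443499) = (433528/187946528023 - I*sqrt(1239)/187946528023) + 591640 = 111196683839961248/187946528023 - I*sqrt(1239)/187946528023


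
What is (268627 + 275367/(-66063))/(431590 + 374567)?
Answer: 103777954/311445321 ≈ 0.33321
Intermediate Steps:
(268627 + 275367/(-66063))/(431590 + 374567) = (268627 + 275367*(-1/66063))/806157 = (268627 - 4831/1159)*(1/806157) = (311333862/1159)*(1/806157) = 103777954/311445321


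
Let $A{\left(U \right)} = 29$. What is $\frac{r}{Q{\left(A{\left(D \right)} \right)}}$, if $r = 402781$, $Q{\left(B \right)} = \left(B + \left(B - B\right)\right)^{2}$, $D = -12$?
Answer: $\frac{13889}{29} \approx 478.93$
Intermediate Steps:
$Q{\left(B \right)} = B^{2}$ ($Q{\left(B \right)} = \left(B + 0\right)^{2} = B^{2}$)
$\frac{r}{Q{\left(A{\left(D \right)} \right)}} = \frac{402781}{29^{2}} = \frac{402781}{841} = 402781 \cdot \frac{1}{841} = \frac{13889}{29}$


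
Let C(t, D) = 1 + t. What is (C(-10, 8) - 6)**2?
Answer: 225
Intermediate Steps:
(C(-10, 8) - 6)**2 = ((1 - 10) - 6)**2 = (-9 - 6)**2 = (-15)**2 = 225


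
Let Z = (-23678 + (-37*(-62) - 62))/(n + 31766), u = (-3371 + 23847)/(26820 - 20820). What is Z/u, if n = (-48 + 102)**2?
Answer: -16084500/88768579 ≈ -0.18120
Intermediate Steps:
n = 2916 (n = 54**2 = 2916)
u = 5119/1500 (u = 20476/6000 = 20476*(1/6000) = 5119/1500 ≈ 3.4127)
Z = -10723/17341 (Z = (-23678 + (-37*(-62) - 62))/(2916 + 31766) = (-23678 + (2294 - 62))/34682 = (-23678 + 2232)*(1/34682) = -21446*1/34682 = -10723/17341 ≈ -0.61836)
Z/u = -10723/(17341*5119/1500) = -10723/17341*1500/5119 = -16084500/88768579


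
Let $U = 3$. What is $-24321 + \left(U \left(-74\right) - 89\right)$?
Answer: $-24632$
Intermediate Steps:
$-24321 + \left(U \left(-74\right) - 89\right) = -24321 + \left(3 \left(-74\right) - 89\right) = -24321 - 311 = -24632$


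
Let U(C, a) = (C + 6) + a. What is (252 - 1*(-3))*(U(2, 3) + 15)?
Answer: 6630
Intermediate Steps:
U(C, a) = 6 + C + a (U(C, a) = (6 + C) + a = 6 + C + a)
(252 - 1*(-3))*(U(2, 3) + 15) = (252 - 1*(-3))*((6 + 2 + 3) + 15) = (252 + 3)*(11 + 15) = 255*26 = 6630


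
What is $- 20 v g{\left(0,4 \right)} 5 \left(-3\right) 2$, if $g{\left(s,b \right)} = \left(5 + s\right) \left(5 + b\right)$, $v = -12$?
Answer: $-324000$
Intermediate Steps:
$g{\left(s,b \right)} = \left(5 + b\right) \left(5 + s\right)$
$- 20 v g{\left(0,4 \right)} 5 \left(-3\right) 2 = \left(-20\right) \left(-12\right) \left(25 + 5 \cdot 4 + 5 \cdot 0 + 4 \cdot 0\right) 5 \left(-3\right) 2 = 240 \left(25 + 20 + 0 + 0\right) \left(-15\right) 2 = 240 \cdot 45 \left(-15\right) 2 = 240 \left(\left(-675\right) 2\right) = 240 \left(-1350\right) = -324000$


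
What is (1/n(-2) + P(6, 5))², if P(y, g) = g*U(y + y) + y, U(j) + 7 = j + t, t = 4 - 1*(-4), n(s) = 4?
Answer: 81225/16 ≈ 5076.6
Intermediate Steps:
t = 8 (t = 4 + 4 = 8)
U(j) = 1 + j (U(j) = -7 + (j + 8) = -7 + (8 + j) = 1 + j)
P(y, g) = y + g*(1 + 2*y) (P(y, g) = g*(1 + (y + y)) + y = g*(1 + 2*y) + y = y + g*(1 + 2*y))
(1/n(-2) + P(6, 5))² = (1/4 + (6 + 5*(1 + 2*6)))² = (¼ + (6 + 5*(1 + 12)))² = (¼ + (6 + 5*13))² = (¼ + (6 + 65))² = (¼ + 71)² = (285/4)² = 81225/16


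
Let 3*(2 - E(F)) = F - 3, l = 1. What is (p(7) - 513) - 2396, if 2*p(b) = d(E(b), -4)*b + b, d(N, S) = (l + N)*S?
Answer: -17573/6 ≈ -2928.8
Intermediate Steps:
E(F) = 3 - F/3 (E(F) = 2 - (F - 3)/3 = 2 - (-3 + F)/3 = 2 + (1 - F/3) = 3 - F/3)
d(N, S) = S*(1 + N) (d(N, S) = (1 + N)*S = S*(1 + N))
p(b) = b/2 + b*(-16 + 4*b/3)/2 (p(b) = ((-4*(1 + (3 - b/3)))*b + b)/2 = ((-4*(4 - b/3))*b + b)/2 = ((-16 + 4*b/3)*b + b)/2 = (b*(-16 + 4*b/3) + b)/2 = (b + b*(-16 + 4*b/3))/2 = b/2 + b*(-16 + 4*b/3)/2)
(p(7) - 513) - 2396 = ((⅙)*7*(-45 + 4*7) - 513) - 2396 = ((⅙)*7*(-45 + 28) - 513) - 2396 = ((⅙)*7*(-17) - 513) - 2396 = (-119/6 - 513) - 2396 = -3197/6 - 2396 = -17573/6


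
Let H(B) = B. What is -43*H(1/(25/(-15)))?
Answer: 129/5 ≈ 25.800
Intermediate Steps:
-43*H(1/(25/(-15))) = -43/(25/(-15)) = -43/(25*(-1/15)) = -43/(-5/3) = -43*(-⅗) = 129/5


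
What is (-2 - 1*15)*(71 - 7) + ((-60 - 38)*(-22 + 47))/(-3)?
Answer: -814/3 ≈ -271.33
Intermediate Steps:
(-2 - 1*15)*(71 - 7) + ((-60 - 38)*(-22 + 47))/(-3) = (-2 - 15)*64 - 98*25*(-⅓) = -17*64 - 2450*(-⅓) = -1088 + 2450/3 = -814/3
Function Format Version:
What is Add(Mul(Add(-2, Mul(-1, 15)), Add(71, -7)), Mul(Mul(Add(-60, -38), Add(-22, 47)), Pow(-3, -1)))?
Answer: Rational(-814, 3) ≈ -271.33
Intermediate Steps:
Add(Mul(Add(-2, Mul(-1, 15)), Add(71, -7)), Mul(Mul(Add(-60, -38), Add(-22, 47)), Pow(-3, -1))) = Add(Mul(Add(-2, -15), 64), Mul(Mul(-98, 25), Rational(-1, 3))) = Add(Mul(-17, 64), Mul(-2450, Rational(-1, 3))) = Add(-1088, Rational(2450, 3)) = Rational(-814, 3)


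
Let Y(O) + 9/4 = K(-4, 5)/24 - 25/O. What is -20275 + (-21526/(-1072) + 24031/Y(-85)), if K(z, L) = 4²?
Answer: -5482941195/140968 ≈ -38895.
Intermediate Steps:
K(z, L) = 16
Y(O) = -19/12 - 25/O (Y(O) = -9/4 + (16/24 - 25/O) = -9/4 + (16*(1/24) - 25/O) = -9/4 + (⅔ - 25/O) = -19/12 - 25/O)
-20275 + (-21526/(-1072) + 24031/Y(-85)) = -20275 + (-21526/(-1072) + 24031/(-19/12 - 25/(-85))) = -20275 + (-21526*(-1/1072) + 24031/(-19/12 - 25*(-1/85))) = -20275 + (10763/536 + 24031/(-19/12 + 5/17)) = -20275 + (10763/536 + 24031/(-263/204)) = -20275 + (10763/536 + 24031*(-204/263)) = -20275 + (10763/536 - 4902324/263) = -20275 - 2624814995/140968 = -5482941195/140968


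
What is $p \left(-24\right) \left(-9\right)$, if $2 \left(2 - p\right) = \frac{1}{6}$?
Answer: $414$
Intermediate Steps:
$p = \frac{23}{12}$ ($p = 2 - \frac{1}{2 \cdot 6} = 2 - \frac{1}{12} = \frac{23}{12} \approx 1.9167$)
$p \left(-24\right) \left(-9\right) = \frac{23}{12} \left(-24\right) \left(-9\right) = \left(-46\right) \left(-9\right) = 414$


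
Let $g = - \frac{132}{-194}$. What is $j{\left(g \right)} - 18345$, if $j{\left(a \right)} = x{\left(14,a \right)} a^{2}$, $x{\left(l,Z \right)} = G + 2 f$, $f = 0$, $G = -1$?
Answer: $- \frac{172612461}{9409} \approx -18345.0$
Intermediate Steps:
$x{\left(l,Z \right)} = -1$ ($x{\left(l,Z \right)} = -1 + 2 \cdot 0 = -1 + 0 = -1$)
$g = \frac{66}{97}$ ($g = \left(-132\right) \left(- \frac{1}{194}\right) = \frac{66}{97} \approx 0.68041$)
$j{\left(a \right)} = - a^{2}$
$j{\left(g \right)} - 18345 = - \left(\frac{66}{97}\right)^{2} - 18345 = \left(-1\right) \frac{4356}{9409} - 18345 = - \frac{4356}{9409} - 18345 = - \frac{172612461}{9409}$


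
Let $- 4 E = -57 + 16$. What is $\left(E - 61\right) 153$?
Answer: $- \frac{31059}{4} \approx -7764.8$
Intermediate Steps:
$E = \frac{41}{4}$ ($E = - \frac{-57 + 16}{4} = \left(- \frac{1}{4}\right) \left(-41\right) = \frac{41}{4} \approx 10.25$)
$\left(E - 61\right) 153 = \left(\frac{41}{4} - 61\right) 153 = \left(- \frac{203}{4}\right) 153 = - \frac{31059}{4}$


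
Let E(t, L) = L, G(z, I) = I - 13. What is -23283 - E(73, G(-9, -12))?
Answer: -23258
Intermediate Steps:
G(z, I) = -13 + I
-23283 - E(73, G(-9, -12)) = -23283 - (-13 - 12) = -23283 - 1*(-25) = -23283 + 25 = -23258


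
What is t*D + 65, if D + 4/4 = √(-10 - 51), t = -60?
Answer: 125 - 60*I*√61 ≈ 125.0 - 468.61*I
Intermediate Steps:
D = -1 + I*√61 (D = -1 + √(-10 - 51) = -1 + √(-61) = -1 + I*√61 ≈ -1.0 + 7.8102*I)
t*D + 65 = -60*(-1 + I*√61) + 65 = (60 - 60*I*√61) + 65 = 125 - 60*I*√61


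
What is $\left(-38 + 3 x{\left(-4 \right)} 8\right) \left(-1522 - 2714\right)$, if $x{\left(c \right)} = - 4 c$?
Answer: $-1465656$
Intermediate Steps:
$\left(-38 + 3 x{\left(-4 \right)} 8\right) \left(-1522 - 2714\right) = \left(-38 + 3 \left(\left(-4\right) \left(-4\right)\right) 8\right) \left(-1522 - 2714\right) = \left(-38 + 3 \cdot 16 \cdot 8\right) \left(-4236\right) = \left(-38 + 48 \cdot 8\right) \left(-4236\right) = \left(-38 + 384\right) \left(-4236\right) = 346 \left(-4236\right) = -1465656$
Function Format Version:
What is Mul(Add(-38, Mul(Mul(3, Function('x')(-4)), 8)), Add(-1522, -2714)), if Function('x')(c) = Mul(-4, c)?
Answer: -1465656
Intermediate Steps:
Mul(Add(-38, Mul(Mul(3, Function('x')(-4)), 8)), Add(-1522, -2714)) = Mul(Add(-38, Mul(Mul(3, Mul(-4, -4)), 8)), Add(-1522, -2714)) = Mul(Add(-38, Mul(Mul(3, 16), 8)), -4236) = Mul(Add(-38, Mul(48, 8)), -4236) = Mul(Add(-38, 384), -4236) = Mul(346, -4236) = -1465656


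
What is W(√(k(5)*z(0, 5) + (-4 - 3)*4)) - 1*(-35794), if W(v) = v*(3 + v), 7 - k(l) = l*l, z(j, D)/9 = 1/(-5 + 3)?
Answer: 35847 + 3*√53 ≈ 35869.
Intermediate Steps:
z(j, D) = -9/2 (z(j, D) = 9/(-5 + 3) = 9/(-2) = 9*(-½) = -9/2)
k(l) = 7 - l² (k(l) = 7 - l*l = 7 - l²)
W(√(k(5)*z(0, 5) + (-4 - 3)*4)) - 1*(-35794) = √((7 - 1*5²)*(-9/2) + (-4 - 3)*4)*(3 + √((7 - 1*5²)*(-9/2) + (-4 - 3)*4)) - 1*(-35794) = √((7 - 1*25)*(-9/2) - 7*4)*(3 + √((7 - 1*25)*(-9/2) - 7*4)) + 35794 = √((7 - 25)*(-9/2) - 28)*(3 + √((7 - 25)*(-9/2) - 28)) + 35794 = √(-18*(-9/2) - 28)*(3 + √(-18*(-9/2) - 28)) + 35794 = √(81 - 28)*(3 + √(81 - 28)) + 35794 = √53*(3 + √53) + 35794 = 35794 + √53*(3 + √53)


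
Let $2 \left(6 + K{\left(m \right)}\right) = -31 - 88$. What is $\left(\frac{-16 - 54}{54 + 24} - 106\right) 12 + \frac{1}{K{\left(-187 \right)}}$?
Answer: $- \frac{2184582}{1703} \approx -1282.8$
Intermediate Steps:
$K{\left(m \right)} = - \frac{131}{2}$ ($K{\left(m \right)} = -6 + \frac{-31 - 88}{2} = -6 + \frac{1}{2} \left(-119\right) = -6 - \frac{119}{2} = - \frac{131}{2}$)
$\left(\frac{-16 - 54}{54 + 24} - 106\right) 12 + \frac{1}{K{\left(-187 \right)}} = \left(\frac{-16 - 54}{54 + 24} - 106\right) 12 + \frac{1}{- \frac{131}{2}} = \left(- \frac{70}{78} - 106\right) 12 - \frac{2}{131} = \left(\left(-70\right) \frac{1}{78} - 106\right) 12 - \frac{2}{131} = \left(- \frac{35}{39} - 106\right) 12 - \frac{2}{131} = \left(- \frac{4169}{39}\right) 12 - \frac{2}{131} = - \frac{16676}{13} - \frac{2}{131} = - \frac{2184582}{1703}$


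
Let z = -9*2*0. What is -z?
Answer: 0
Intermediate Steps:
z = 0 (z = -18*0 = 0)
-z = -1*0 = 0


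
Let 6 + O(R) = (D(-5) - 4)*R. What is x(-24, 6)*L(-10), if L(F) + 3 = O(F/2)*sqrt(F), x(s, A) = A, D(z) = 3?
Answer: -18 - 6*I*sqrt(10) ≈ -18.0 - 18.974*I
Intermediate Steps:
O(R) = -6 - R (O(R) = -6 + (3 - 4)*R = -6 - R)
L(F) = -3 + sqrt(F)*(-6 - F/2) (L(F) = -3 + (-6 - F/2)*sqrt(F) = -3 + sqrt(F)*(-6 - F/2))
x(-24, 6)*L(-10) = 6*(-3 - sqrt(-10)*(12 - 10)/2) = 6*(-3 - 1/2*I*sqrt(10)*2) = 6*(-3 - I*sqrt(10)) = -18 - 6*I*sqrt(10)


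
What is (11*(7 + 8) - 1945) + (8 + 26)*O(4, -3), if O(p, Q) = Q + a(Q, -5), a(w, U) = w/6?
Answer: -1899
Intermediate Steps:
a(w, U) = w/6 (a(w, U) = w*(⅙) = w/6)
O(p, Q) = 7*Q/6 (O(p, Q) = Q + Q/6 = 7*Q/6)
(11*(7 + 8) - 1945) + (8 + 26)*O(4, -3) = (11*(7 + 8) - 1945) + (8 + 26)*((7/6)*(-3)) = (11*15 - 1945) + 34*(-7/2) = (165 - 1945) - 119 = -1780 - 119 = -1899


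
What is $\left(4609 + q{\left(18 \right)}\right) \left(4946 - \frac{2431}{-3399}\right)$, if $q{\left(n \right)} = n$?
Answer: $\frac{7072531445}{309} \approx 2.2888 \cdot 10^{7}$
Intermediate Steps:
$\left(4609 + q{\left(18 \right)}\right) \left(4946 - \frac{2431}{-3399}\right) = \left(4609 + 18\right) \left(4946 - \frac{2431}{-3399}\right) = 4627 \left(4946 - - \frac{221}{309}\right) = 4627 \left(4946 + \frac{221}{309}\right) = 4627 \cdot \frac{1528535}{309} = \frac{7072531445}{309}$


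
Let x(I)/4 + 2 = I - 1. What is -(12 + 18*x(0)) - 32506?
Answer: -32302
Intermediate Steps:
x(I) = -12 + 4*I (x(I) = -8 + 4*(I - 1) = -8 + 4*(-1 + I) = -8 + (-4 + 4*I) = -12 + 4*I)
-(12 + 18*x(0)) - 32506 = -(12 + 18*(-12 + 4*0)) - 32506 = -(12 + 18*(-12 + 0)) - 32506 = -(12 + 18*(-12)) - 32506 = -(12 - 216) - 32506 = -1*(-204) - 32506 = 204 - 32506 = -32302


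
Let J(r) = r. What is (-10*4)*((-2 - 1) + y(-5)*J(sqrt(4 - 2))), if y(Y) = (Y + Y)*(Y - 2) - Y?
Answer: 120 - 3000*sqrt(2) ≈ -4122.6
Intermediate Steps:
y(Y) = -Y + 2*Y*(-2 + Y) (y(Y) = (2*Y)*(-2 + Y) - Y = 2*Y*(-2 + Y) - Y = -Y + 2*Y*(-2 + Y))
(-10*4)*((-2 - 1) + y(-5)*J(sqrt(4 - 2))) = (-10*4)*((-2 - 1) + (-5*(-5 + 2*(-5)))*sqrt(4 - 2)) = -40*(-3 + (-5*(-5 - 10))*sqrt(2)) = -40*(-3 + (-5*(-15))*sqrt(2)) = -40*(-3 + 75*sqrt(2)) = 120 - 3000*sqrt(2)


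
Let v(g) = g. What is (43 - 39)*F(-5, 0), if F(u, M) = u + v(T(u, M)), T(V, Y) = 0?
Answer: -20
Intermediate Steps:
F(u, M) = u (F(u, M) = u + 0 = u)
(43 - 39)*F(-5, 0) = (43 - 39)*(-5) = 4*(-5) = -20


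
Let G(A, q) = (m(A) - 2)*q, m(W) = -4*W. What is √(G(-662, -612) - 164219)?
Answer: I*√1783571 ≈ 1335.5*I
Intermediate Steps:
G(A, q) = q*(-2 - 4*A) (G(A, q) = (-4*A - 2)*q = (-2 - 4*A)*q = q*(-2 - 4*A))
√(G(-662, -612) - 164219) = √(-2*(-612)*(1 + 2*(-662)) - 164219) = √(-2*(-612)*(1 - 1324) - 164219) = √(-2*(-612)*(-1323) - 164219) = √(-1619352 - 164219) = √(-1783571) = I*√1783571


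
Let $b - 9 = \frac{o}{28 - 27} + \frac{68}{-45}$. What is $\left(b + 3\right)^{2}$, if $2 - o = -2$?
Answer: $\frac{425104}{2025} \approx 209.93$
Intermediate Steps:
$o = 4$ ($o = 2 - -2 = 2 + 2 = 4$)
$b = \frac{517}{45}$ ($b = 9 + \left(\frac{4}{28 - 27} + \frac{68}{-45}\right) = 9 + \left(\frac{4}{1} + 68 \left(- \frac{1}{45}\right)\right) = 9 + \left(4 \cdot 1 - \frac{68}{45}\right) = 9 + \left(4 - \frac{68}{45}\right) = 9 + \frac{112}{45} = \frac{517}{45} \approx 11.489$)
$\left(b + 3\right)^{2} = \left(\frac{517}{45} + 3\right)^{2} = \left(\frac{652}{45}\right)^{2} = \frac{425104}{2025}$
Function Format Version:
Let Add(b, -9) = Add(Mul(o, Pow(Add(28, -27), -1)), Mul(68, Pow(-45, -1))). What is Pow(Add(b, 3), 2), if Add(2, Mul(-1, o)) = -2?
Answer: Rational(425104, 2025) ≈ 209.93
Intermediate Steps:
o = 4 (o = Add(2, Mul(-1, -2)) = Add(2, 2) = 4)
b = Rational(517, 45) (b = Add(9, Add(Mul(4, Pow(Add(28, -27), -1)), Mul(68, Pow(-45, -1)))) = Add(9, Add(Mul(4, Pow(1, -1)), Mul(68, Rational(-1, 45)))) = Add(9, Add(Mul(4, 1), Rational(-68, 45))) = Add(9, Add(4, Rational(-68, 45))) = Add(9, Rational(112, 45)) = Rational(517, 45) ≈ 11.489)
Pow(Add(b, 3), 2) = Pow(Add(Rational(517, 45), 3), 2) = Pow(Rational(652, 45), 2) = Rational(425104, 2025)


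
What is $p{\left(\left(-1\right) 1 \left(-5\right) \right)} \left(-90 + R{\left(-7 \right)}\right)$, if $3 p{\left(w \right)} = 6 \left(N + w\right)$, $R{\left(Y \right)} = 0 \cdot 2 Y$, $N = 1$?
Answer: $-1080$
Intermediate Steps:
$R{\left(Y \right)} = 0$ ($R{\left(Y \right)} = 0 Y = 0$)
$p{\left(w \right)} = 2 + 2 w$ ($p{\left(w \right)} = \frac{6 \left(1 + w\right)}{3} = \frac{6 + 6 w}{3} = 2 + 2 w$)
$p{\left(\left(-1\right) 1 \left(-5\right) \right)} \left(-90 + R{\left(-7 \right)}\right) = \left(2 + 2 \left(-1\right) 1 \left(-5\right)\right) \left(-90 + 0\right) = \left(2 + 2 \left(\left(-1\right) \left(-5\right)\right)\right) \left(-90\right) = \left(2 + 2 \cdot 5\right) \left(-90\right) = \left(2 + 10\right) \left(-90\right) = 12 \left(-90\right) = -1080$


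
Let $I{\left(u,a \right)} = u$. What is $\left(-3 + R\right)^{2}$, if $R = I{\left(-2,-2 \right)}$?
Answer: $25$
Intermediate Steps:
$R = -2$
$\left(-3 + R\right)^{2} = \left(-3 - 2\right)^{2} = \left(-5\right)^{2} = 25$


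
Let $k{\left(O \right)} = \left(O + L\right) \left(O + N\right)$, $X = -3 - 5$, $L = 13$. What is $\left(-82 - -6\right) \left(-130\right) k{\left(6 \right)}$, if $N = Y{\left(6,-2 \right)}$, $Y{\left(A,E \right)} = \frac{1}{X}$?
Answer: $1102855$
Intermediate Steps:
$X = -8$ ($X = -3 - 5 = -8$)
$Y{\left(A,E \right)} = - \frac{1}{8}$ ($Y{\left(A,E \right)} = \frac{1}{-8} = - \frac{1}{8}$)
$N = - \frac{1}{8} \approx -0.125$
$k{\left(O \right)} = \left(13 + O\right) \left(- \frac{1}{8} + O\right)$ ($k{\left(O \right)} = \left(O + 13\right) \left(O - \frac{1}{8}\right) = \left(13 + O\right) \left(- \frac{1}{8} + O\right)$)
$\left(-82 - -6\right) \left(-130\right) k{\left(6 \right)} = \left(-82 - -6\right) \left(-130\right) \left(- \frac{13}{8} + 6^{2} + \frac{103}{8} \cdot 6\right) = \left(-82 + 6\right) \left(-130\right) \left(- \frac{13}{8} + 36 + \frac{309}{4}\right) = \left(-76\right) \left(-130\right) \frac{893}{8} = 9880 \cdot \frac{893}{8} = 1102855$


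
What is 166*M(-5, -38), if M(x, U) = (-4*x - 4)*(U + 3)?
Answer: -92960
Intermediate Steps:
M(x, U) = (-4 - 4*x)*(3 + U)
166*M(-5, -38) = 166*(-12 - 12*(-5) - 4*(-38) - 4*(-38)*(-5)) = 166*(-12 + 60 + 152 - 760) = 166*(-560) = -92960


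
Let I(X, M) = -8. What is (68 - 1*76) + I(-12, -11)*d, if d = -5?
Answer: 32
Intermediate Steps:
(68 - 1*76) + I(-12, -11)*d = (68 - 1*76) - 8*(-5) = (68 - 76) + 40 = -8 + 40 = 32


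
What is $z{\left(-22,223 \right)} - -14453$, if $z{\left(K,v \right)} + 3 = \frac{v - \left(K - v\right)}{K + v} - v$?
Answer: $\frac{953365}{67} \approx 14229.0$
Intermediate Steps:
$z{\left(K,v \right)} = -3 - v + \frac{- K + 2 v}{K + v}$ ($z{\left(K,v \right)} = -3 - \left(v - \frac{v - \left(K - v\right)}{K + v}\right) = -3 - \left(v - \frac{- K + 2 v}{K + v}\right) = -3 - v + \frac{- K + 2 v}{K + v}$)
$z{\left(-22,223 \right)} - -14453 = \frac{\left(-1\right) 223 - 223^{2} - -88 - \left(-22\right) 223}{-22 + 223} - -14453 = \frac{-223 - 49729 + 88 + 4906}{201} + 14453 = \frac{1}{201} \left(-44958\right) + 14453 = - \frac{14986}{67} + 14453 = \frac{953365}{67}$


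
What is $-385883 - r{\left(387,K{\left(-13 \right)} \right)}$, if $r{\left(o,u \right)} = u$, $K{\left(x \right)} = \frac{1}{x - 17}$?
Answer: $- \frac{11576489}{30} \approx -3.8588 \cdot 10^{5}$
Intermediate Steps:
$K{\left(x \right)} = \frac{1}{-17 + x}$
$-385883 - r{\left(387,K{\left(-13 \right)} \right)} = -385883 - \frac{1}{-17 - 13} = -385883 - \frac{1}{-30} = -385883 - - \frac{1}{30} = -385883 + \frac{1}{30} = - \frac{11576489}{30}$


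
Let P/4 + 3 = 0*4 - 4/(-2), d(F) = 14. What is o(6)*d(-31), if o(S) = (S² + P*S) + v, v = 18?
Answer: 420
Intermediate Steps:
P = -4 (P = -12 + 4*(0*4 - 4/(-2)) = -12 + 4*(0 - 4*(-½)) = -12 + 4*(0 + 2) = -12 + 4*2 = -12 + 8 = -4)
o(S) = 18 + S² - 4*S (o(S) = (S² - 4*S) + 18 = 18 + S² - 4*S)
o(6)*d(-31) = (18 + 6² - 4*6)*14 = (18 + 36 - 24)*14 = 30*14 = 420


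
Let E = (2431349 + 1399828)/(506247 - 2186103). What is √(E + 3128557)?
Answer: √61309161005758385/139988 ≈ 1768.8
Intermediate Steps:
E = -1277059/559952 (E = 3831177/(-1679856) = 3831177*(-1/1679856) = -1277059/559952 ≈ -2.2807)
√(E + 3128557) = √(-1277059/559952 + 3128557) = √(1751840472205/559952) = √61309161005758385/139988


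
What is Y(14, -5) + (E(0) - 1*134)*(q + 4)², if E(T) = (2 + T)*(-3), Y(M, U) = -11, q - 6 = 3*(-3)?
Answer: -151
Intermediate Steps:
q = -3 (q = 6 + 3*(-3) = 6 - 9 = -3)
E(T) = -6 - 3*T
Y(14, -5) + (E(0) - 1*134)*(q + 4)² = -11 + ((-6 - 3*0) - 1*134)*(-3 + 4)² = -11 + ((-6 + 0) - 134)*1² = -11 + (-6 - 134)*1 = -11 - 140*1 = -11 - 140 = -151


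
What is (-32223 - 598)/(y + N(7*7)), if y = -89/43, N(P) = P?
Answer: -1411303/2018 ≈ -699.36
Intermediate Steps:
y = -89/43 (y = -89*1/43 = -89/43 ≈ -2.0698)
(-32223 - 598)/(y + N(7*7)) = (-32223 - 598)/(-89/43 + 7*7) = -32821/(-89/43 + 49) = -32821/2018/43 = -32821*43/2018 = -1411303/2018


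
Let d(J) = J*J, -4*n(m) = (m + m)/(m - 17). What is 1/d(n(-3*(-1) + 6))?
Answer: 256/81 ≈ 3.1605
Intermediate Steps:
n(m) = -m/(2*(-17 + m)) (n(m) = -(m + m)/(4*(m - 17)) = -2*m/(4*(-17 + m)) = -m/(2*(-17 + m)))
d(J) = J**2
1/d(n(-3*(-1) + 6)) = 1/((-(-3*(-1) + 6)/(-34 + 2*(-3*(-1) + 6)))**2) = 1/((-(3 + 6)/(-34 + 2*(3 + 6)))**2) = 1/((-1*9/(-34 + 2*9))**2) = 1/((-1*9/(-34 + 18))**2) = 1/((-1*9/(-16))**2) = 1/((-1*9*(-1/16))**2) = 1/((9/16)**2) = 1/(81/256) = 256/81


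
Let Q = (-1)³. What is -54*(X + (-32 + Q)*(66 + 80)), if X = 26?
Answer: 258768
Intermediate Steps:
Q = -1
-54*(X + (-32 + Q)*(66 + 80)) = -54*(26 + (-32 - 1)*(66 + 80)) = -54*(26 - 33*146) = -54*(26 - 4818) = -54*(-4792) = 258768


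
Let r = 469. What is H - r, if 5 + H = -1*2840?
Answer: -3314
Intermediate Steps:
H = -2845 (H = -5 - 1*2840 = -5 - 2840 = -2845)
H - r = -2845 - 1*469 = -2845 - 469 = -3314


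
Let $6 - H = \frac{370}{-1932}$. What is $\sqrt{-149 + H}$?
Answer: $\frac{i \sqrt{133262598}}{966} \approx 11.95 i$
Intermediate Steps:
$H = \frac{5981}{966}$ ($H = 6 - \frac{370}{-1932} = 6 - 370 \left(- \frac{1}{1932}\right) = 6 - - \frac{185}{966} = 6 + \frac{185}{966} = \frac{5981}{966} \approx 6.1915$)
$\sqrt{-149 + H} = \sqrt{-149 + \frac{5981}{966}} = \sqrt{- \frac{137953}{966}} = \frac{i \sqrt{133262598}}{966}$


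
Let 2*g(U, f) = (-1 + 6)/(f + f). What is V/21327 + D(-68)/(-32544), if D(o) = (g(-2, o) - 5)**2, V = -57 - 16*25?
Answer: -126674669983/5705530073088 ≈ -0.022202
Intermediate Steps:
g(U, f) = 5/(4*f) (g(U, f) = ((-1 + 6)/(f + f))/2 = (5/((2*f)))/2 = (5*(1/(2*f)))/2 = (5/(2*f))/2 = 5/(4*f))
V = -457 (V = -57 - 400 = -457)
D(o) = (-5 + 5/(4*o))**2 (D(o) = (5/(4*o) - 5)**2 = (-5 + 5/(4*o))**2)
V/21327 + D(-68)/(-32544) = -457/21327 + (5 - 5/4/(-68))**2/(-32544) = -457*1/21327 + (5 - 5/4*(-1/68))**2*(-1/32544) = -457/21327 + (5 + 5/272)**2*(-1/32544) = -457/21327 + (1365/272)**2*(-1/32544) = -457/21327 + (1863225/73984)*(-1/32544) = -457/21327 - 207025/267526144 = -126674669983/5705530073088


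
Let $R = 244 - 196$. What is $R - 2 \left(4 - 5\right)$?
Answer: $50$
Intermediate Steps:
$R = 48$
$R - 2 \left(4 - 5\right) = 48 - 2 \left(4 - 5\right) = 48 - -2 = 48 + 2 = 50$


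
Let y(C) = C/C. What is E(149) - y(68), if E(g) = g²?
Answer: 22200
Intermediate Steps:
y(C) = 1
E(149) - y(68) = 149² - 1*1 = 22201 - 1 = 22200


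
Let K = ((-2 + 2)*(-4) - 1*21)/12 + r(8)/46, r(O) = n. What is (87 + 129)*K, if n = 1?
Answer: -8586/23 ≈ -373.30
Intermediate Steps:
r(O) = 1
K = -159/92 (K = ((-2 + 2)*(-4) - 1*21)/12 + 1/46 = (0*(-4) - 21)*(1/12) + 1*(1/46) = (0 - 21)*(1/12) + 1/46 = -21*1/12 + 1/46 = -7/4 + 1/46 = -159/92 ≈ -1.7283)
(87 + 129)*K = (87 + 129)*(-159/92) = 216*(-159/92) = -8586/23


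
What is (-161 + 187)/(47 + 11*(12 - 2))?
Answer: 26/157 ≈ 0.16561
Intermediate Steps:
(-161 + 187)/(47 + 11*(12 - 2)) = 26/(47 + 11*10) = 26/(47 + 110) = 26/157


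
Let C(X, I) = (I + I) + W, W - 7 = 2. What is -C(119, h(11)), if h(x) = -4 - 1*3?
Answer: 5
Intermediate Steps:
h(x) = -7 (h(x) = -4 - 3 = -7)
W = 9 (W = 7 + 2 = 9)
C(X, I) = 9 + 2*I (C(X, I) = (I + I) + 9 = 2*I + 9 = 9 + 2*I)
-C(119, h(11)) = -(9 + 2*(-7)) = -(9 - 14) = -1*(-5) = 5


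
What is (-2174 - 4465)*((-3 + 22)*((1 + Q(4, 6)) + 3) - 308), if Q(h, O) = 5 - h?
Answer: 1414107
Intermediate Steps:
(-2174 - 4465)*((-3 + 22)*((1 + Q(4, 6)) + 3) - 308) = (-2174 - 4465)*((-3 + 22)*((1 + (5 - 1*4)) + 3) - 308) = -6639*(19*((1 + (5 - 4)) + 3) - 308) = -6639*(19*((1 + 1) + 3) - 308) = -6639*(19*(2 + 3) - 308) = -6639*(19*5 - 308) = -6639*(95 - 308) = -6639*(-213) = 1414107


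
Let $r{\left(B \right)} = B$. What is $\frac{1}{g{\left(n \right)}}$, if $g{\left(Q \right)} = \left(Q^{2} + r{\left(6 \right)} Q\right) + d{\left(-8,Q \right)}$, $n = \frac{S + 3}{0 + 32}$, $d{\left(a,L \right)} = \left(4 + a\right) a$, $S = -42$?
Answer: $\frac{1024}{26801} \approx 0.038208$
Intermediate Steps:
$d{\left(a,L \right)} = a \left(4 + a\right)$
$n = - \frac{39}{32}$ ($n = \frac{-42 + 3}{0 + 32} = - \frac{39}{32} \approx -1.2188$)
$g{\left(Q \right)} = 32 + Q^{2} + 6 Q$ ($g{\left(Q \right)} = \left(Q^{2} + 6 Q\right) - 8 \left(4 - 8\right) = \left(Q^{2} + 6 Q\right) - -32 = \left(Q^{2} + 6 Q\right) + 32 = 32 + Q^{2} + 6 Q$)
$\frac{1}{g{\left(n \right)}} = \frac{1}{32 + \left(- \frac{39}{32}\right)^{2} + 6 \left(- \frac{39}{32}\right)} = \frac{1}{32 + \frac{1521}{1024} - \frac{117}{16}} = \frac{1}{\frac{26801}{1024}} = \frac{1024}{26801}$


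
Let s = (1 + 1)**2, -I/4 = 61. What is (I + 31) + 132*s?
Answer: 315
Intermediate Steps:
I = -244 (I = -4*61 = -244)
s = 4 (s = 2**2 = 4)
(I + 31) + 132*s = (-244 + 31) + 132*4 = -213 + 528 = 315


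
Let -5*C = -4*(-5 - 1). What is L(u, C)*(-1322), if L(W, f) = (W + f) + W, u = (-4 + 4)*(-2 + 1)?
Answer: 31728/5 ≈ 6345.6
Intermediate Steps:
u = 0 (u = 0*(-1) = 0)
C = -24/5 (C = -(-4)*(-5 - 1)/5 = -(-4)*(-6)/5 = -⅕*24 = -24/5 ≈ -4.8000)
L(W, f) = f + 2*W
L(u, C)*(-1322) = (-24/5 + 2*0)*(-1322) = (-24/5 + 0)*(-1322) = -24/5*(-1322) = 31728/5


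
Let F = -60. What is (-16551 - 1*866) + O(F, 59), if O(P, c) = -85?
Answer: -17502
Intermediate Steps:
(-16551 - 1*866) + O(F, 59) = (-16551 - 1*866) - 85 = (-16551 - 866) - 85 = -17417 - 85 = -17502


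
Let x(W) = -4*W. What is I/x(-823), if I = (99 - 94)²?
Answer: 25/3292 ≈ 0.0075942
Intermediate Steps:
I = 25 (I = 5² = 25)
I/x(-823) = 25/((-4*(-823))) = 25/3292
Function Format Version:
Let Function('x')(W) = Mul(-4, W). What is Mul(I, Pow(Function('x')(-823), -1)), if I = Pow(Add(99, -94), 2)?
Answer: Rational(25, 3292) ≈ 0.0075942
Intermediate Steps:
I = 25 (I = Pow(5, 2) = 25)
Mul(I, Pow(Function('x')(-823), -1)) = Mul(25, Pow(Mul(-4, -823), -1)) = Mul(25, Pow(3292, -1)) = Mul(25, Rational(1, 3292)) = Rational(25, 3292)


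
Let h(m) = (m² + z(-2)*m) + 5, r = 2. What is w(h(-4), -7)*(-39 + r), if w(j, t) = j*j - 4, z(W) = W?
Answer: -30969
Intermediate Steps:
h(m) = 5 + m² - 2*m (h(m) = (m² - 2*m) + 5 = 5 + m² - 2*m)
w(j, t) = -4 + j² (w(j, t) = j² - 4 = -4 + j²)
w(h(-4), -7)*(-39 + r) = (-4 + (5 + (-4)² - 2*(-4))²)*(-39 + 2) = (-4 + (5 + 16 + 8)²)*(-37) = (-4 + 29²)*(-37) = (-4 + 841)*(-37) = 837*(-37) = -30969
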